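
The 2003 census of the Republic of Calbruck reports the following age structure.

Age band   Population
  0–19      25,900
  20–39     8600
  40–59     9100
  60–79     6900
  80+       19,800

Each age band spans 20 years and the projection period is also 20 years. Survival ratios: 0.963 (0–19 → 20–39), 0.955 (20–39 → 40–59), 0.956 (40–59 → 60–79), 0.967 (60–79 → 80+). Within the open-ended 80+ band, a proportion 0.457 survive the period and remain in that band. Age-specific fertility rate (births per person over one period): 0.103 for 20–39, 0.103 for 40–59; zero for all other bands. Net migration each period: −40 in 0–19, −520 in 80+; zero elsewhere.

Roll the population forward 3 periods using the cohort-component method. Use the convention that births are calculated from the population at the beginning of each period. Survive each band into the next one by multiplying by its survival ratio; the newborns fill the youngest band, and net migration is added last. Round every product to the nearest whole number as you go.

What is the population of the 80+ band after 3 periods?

Let group 1 be 0–19 through group 5 = 80+.
Period 1.
Births: 8600 × 0.103 = 886 ; 9100 × 0.103 = 937 → total 1823
Group 2: 25900 × 0.963 = 24942
Group 3: 8600 × 0.955 = 8213
Group 4: 9100 × 0.956 = 8700
Group 5: 6900 × 0.967 + 19800 × 0.457 = 6672 + 9049 = 15721
Net migration: Group 1 − 40 → 1783; Group 5 − 520 → 15201
Giving 1783 / 24942 / 8213 / 8700 / 15201.
Period 2.
Births: 24942 × 0.103 = 2569 ; 8213 × 0.103 = 846 → total 3415
Group 2: 1783 × 0.963 = 1717
Group 3: 24942 × 0.955 = 23820
Group 4: 8213 × 0.956 = 7852
Group 5: 8700 × 0.967 + 15201 × 0.457 = 8413 + 6947 = 15360
Net migration: Group 1 − 40 → 3375; Group 5 − 520 → 14840
Giving 3375 / 1717 / 23820 / 7852 / 14840.
Period 3.
Births: 1717 × 0.103 = 177 ; 23820 × 0.103 = 2453 → total 2630
Group 2: 3375 × 0.963 = 3250
Group 3: 1717 × 0.955 = 1640
Group 4: 23820 × 0.956 = 22772
Group 5: 7852 × 0.967 + 14840 × 0.457 = 7593 + 6782 = 14375
Net migration: Group 1 − 40 → 2590; Group 5 − 520 → 13855
Giving 2590 / 3250 / 1640 / 22772 / 13855.

13855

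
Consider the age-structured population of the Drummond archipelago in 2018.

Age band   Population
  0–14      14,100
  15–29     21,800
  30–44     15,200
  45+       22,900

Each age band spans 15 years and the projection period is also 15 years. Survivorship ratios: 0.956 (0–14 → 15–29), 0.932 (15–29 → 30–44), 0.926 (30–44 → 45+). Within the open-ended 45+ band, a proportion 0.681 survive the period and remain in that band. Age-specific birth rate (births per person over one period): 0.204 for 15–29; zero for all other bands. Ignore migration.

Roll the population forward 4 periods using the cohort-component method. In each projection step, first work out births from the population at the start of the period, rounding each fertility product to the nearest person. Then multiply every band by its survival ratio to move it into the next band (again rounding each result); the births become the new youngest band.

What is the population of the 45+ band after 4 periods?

(Bands numbered youngest = 1 to oldest = 4.)
[period 1]
Births: 21800 × 0.204 = 4447
Band 2: 14100 × 0.956 = 13480
Band 3: 21800 × 0.932 = 20318
Band 4: 15200 × 0.926 + 22900 × 0.681 = 14075 + 15595 = 29670
→ [4447, 13480, 20318, 29670]
[period 2]
Births: 13480 × 0.204 = 2750
Band 2: 4447 × 0.956 = 4251
Band 3: 13480 × 0.932 = 12563
Band 4: 20318 × 0.926 + 29670 × 0.681 = 18814 + 20205 = 39019
→ [2750, 4251, 12563, 39019]
[period 3]
Births: 4251 × 0.204 = 867
Band 2: 2750 × 0.956 = 2629
Band 3: 4251 × 0.932 = 3962
Band 4: 12563 × 0.926 + 39019 × 0.681 = 11633 + 26572 = 38205
→ [867, 2629, 3962, 38205]
[period 4]
Births: 2629 × 0.204 = 536
Band 2: 867 × 0.956 = 829
Band 3: 2629 × 0.932 = 2450
Band 4: 3962 × 0.926 + 38205 × 0.681 = 3669 + 26018 = 29687
→ [536, 829, 2450, 29687]

29687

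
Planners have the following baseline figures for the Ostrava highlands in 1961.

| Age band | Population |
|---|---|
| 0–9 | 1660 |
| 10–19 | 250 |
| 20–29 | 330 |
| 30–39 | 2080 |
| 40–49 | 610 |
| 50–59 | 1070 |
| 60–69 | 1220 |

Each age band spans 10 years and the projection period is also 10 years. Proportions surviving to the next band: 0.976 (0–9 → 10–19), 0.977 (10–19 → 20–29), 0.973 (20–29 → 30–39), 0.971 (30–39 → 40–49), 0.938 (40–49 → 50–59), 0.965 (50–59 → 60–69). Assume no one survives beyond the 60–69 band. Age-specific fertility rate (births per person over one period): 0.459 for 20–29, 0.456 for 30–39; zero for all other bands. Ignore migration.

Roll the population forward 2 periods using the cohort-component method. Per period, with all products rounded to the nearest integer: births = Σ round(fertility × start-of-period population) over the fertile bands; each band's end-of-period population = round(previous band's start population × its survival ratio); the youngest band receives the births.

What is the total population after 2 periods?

5910

[period 1]
Births: 330 × 0.459 = 151  |  2080 × 0.456 = 948 — total 1099
10–19: 1660 × 0.976 = 1620
20–29: 250 × 0.977 = 244
30–39: 330 × 0.973 = 321
40–49: 2080 × 0.971 = 2020
50–59: 610 × 0.938 = 572
60–69: 1070 × 0.965 = 1033
End of period: [1099, 1620, 244, 321, 2020, 572, 1033]
[period 2]
Births: 244 × 0.459 = 112  |  321 × 0.456 = 146 — total 258
10–19: 1099 × 0.976 = 1073
20–29: 1620 × 0.977 = 1583
30–39: 244 × 0.973 = 237
40–49: 321 × 0.971 = 312
50–59: 2020 × 0.938 = 1895
60–69: 572 × 0.965 = 552
End of period: [258, 1073, 1583, 237, 312, 1895, 552]
Total after period 2: 258 + 1073 + 1583 + 237 + 312 + 1895 + 552 = 5910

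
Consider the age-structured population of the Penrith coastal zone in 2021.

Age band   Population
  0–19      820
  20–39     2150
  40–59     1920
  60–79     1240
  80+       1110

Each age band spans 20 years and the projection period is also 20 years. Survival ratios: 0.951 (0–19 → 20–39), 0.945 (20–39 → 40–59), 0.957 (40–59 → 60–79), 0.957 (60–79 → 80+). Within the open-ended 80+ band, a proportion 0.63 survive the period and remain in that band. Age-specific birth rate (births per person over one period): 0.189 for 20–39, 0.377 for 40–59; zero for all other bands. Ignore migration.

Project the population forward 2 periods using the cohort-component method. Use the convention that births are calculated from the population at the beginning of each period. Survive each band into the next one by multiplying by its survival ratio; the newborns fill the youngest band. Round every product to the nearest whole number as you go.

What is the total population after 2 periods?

7616

Let group 1 be 0–19 through group 5 = 80+.
— Period 1 —
Births: 2150 × 0.189 = 406  |  1920 × 0.377 = 724 ⇒ total 1130
Group 2: 820 × 0.951 = 780
Group 3: 2150 × 0.945 = 2032
Group 4: 1920 × 0.957 = 1837
Group 5: 1240 × 0.957 + 1110 × 0.63 = 1187 + 699 = 1886
End of period: [1130, 780, 2032, 1837, 1886]
— Period 2 —
Births: 780 × 0.189 = 147  |  2032 × 0.377 = 766 ⇒ total 913
Group 2: 1130 × 0.951 = 1075
Group 3: 780 × 0.945 = 737
Group 4: 2032 × 0.957 = 1945
Group 5: 1837 × 0.957 + 1886 × 0.63 = 1758 + 1188 = 2946
End of period: [913, 1075, 737, 1945, 2946]
Total after period 2: 913 + 1075 + 737 + 1945 + 2946 = 7616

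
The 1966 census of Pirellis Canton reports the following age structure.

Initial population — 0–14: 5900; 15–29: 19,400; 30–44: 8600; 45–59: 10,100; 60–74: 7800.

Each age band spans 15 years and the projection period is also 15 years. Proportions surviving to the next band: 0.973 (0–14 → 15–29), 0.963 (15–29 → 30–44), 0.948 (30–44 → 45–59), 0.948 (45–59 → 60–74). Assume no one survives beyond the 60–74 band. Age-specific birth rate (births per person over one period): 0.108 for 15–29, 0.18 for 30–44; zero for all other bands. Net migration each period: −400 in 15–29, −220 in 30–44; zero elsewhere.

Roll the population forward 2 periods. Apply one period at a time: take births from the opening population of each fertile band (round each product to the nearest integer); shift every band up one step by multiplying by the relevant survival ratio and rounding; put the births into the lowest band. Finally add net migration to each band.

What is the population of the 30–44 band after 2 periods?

Numbering the groups 1..5 from youngest to oldest:
[period 1]
Births: 19400 * 0.108 = 2095, 8600 * 0.18 = 1548 ⇒ total 3643
Group 2: 5900 * 0.973 = 5741
Group 3: 19400 * 0.963 = 18682
Group 4: 8600 * 0.948 = 8153
Group 5: 10100 * 0.948 = 9575
Net migration: Group 2 − 400 → 5341; Group 3 − 220 → 18462
Giving 3643 / 5341 / 18462 / 8153 / 9575.
[period 2]
Births: 5341 * 0.108 = 577, 18462 * 0.18 = 3323 ⇒ total 3900
Group 2: 3643 * 0.973 = 3545
Group 3: 5341 * 0.963 = 5143
Group 4: 18462 * 0.948 = 17502
Group 5: 8153 * 0.948 = 7729
Net migration: Group 2 − 400 → 3145; Group 3 − 220 → 4923
Giving 3900 / 3145 / 4923 / 17502 / 7729.

4923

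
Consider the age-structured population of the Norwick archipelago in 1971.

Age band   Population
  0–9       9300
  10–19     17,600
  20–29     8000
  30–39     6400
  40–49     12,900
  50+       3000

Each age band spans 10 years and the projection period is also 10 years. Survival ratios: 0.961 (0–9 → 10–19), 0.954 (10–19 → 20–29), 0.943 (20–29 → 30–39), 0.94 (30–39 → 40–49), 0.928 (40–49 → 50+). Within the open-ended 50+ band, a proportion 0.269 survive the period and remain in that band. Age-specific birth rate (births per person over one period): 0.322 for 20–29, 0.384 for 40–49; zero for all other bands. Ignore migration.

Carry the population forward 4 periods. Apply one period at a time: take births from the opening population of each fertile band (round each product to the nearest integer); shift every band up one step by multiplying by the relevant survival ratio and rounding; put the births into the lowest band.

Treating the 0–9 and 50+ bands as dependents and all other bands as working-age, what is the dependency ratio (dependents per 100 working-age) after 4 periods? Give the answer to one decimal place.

(Groups numbered youngest = 1 to oldest = 6.)
Period 1:
Births: 8000 × 0.322 = 2576, 12900 × 0.384 = 4954 → total 7530
Group 2: 9300 × 0.961 = 8937
Group 3: 17600 × 0.954 = 16790
Group 4: 8000 × 0.943 = 7544
Group 5: 6400 × 0.94 = 6016
Group 6: 12900 × 0.928 + 3000 × 0.269 = 11971 + 807 = 12778
Population now: 0–9=7530, 10–19=8937, 20–29=16790, 30–39=7544, 40–49=6016, 50+=12778
Period 2:
Births: 16790 × 0.322 = 5406, 6016 × 0.384 = 2310 → total 7716
Group 2: 7530 × 0.961 = 7236
Group 3: 8937 × 0.954 = 8526
Group 4: 16790 × 0.943 = 15833
Group 5: 7544 × 0.94 = 7091
Group 6: 6016 × 0.928 + 12778 × 0.269 = 5583 + 3437 = 9020
Population now: 0–9=7716, 10–19=7236, 20–29=8526, 30–39=15833, 40–49=7091, 50+=9020
Period 3:
Births: 8526 × 0.322 = 2745, 7091 × 0.384 = 2723 → total 5468
Group 2: 7716 × 0.961 = 7415
Group 3: 7236 × 0.954 = 6903
Group 4: 8526 × 0.943 = 8040
Group 5: 15833 × 0.94 = 14883
Group 6: 7091 × 0.928 + 9020 × 0.269 = 6580 + 2426 = 9006
Population now: 0–9=5468, 10–19=7415, 20–29=6903, 30–39=8040, 40–49=14883, 50+=9006
Period 4:
Births: 6903 × 0.322 = 2223, 14883 × 0.384 = 5715 → total 7938
Group 2: 5468 × 0.961 = 5255
Group 3: 7415 × 0.954 = 7074
Group 4: 6903 × 0.943 = 6510
Group 5: 8040 × 0.94 = 7558
Group 6: 14883 × 0.928 + 9006 × 0.269 = 13811 + 2423 = 16234
Population now: 0–9=7938, 10–19=5255, 20–29=7074, 30–39=6510, 40–49=7558, 50+=16234
Dependents (band 0–9 + band 50+) = 7938 + 16234 = 24172; working-age = 26397; ratio = 24172/26397 × 100 = 91.6

91.6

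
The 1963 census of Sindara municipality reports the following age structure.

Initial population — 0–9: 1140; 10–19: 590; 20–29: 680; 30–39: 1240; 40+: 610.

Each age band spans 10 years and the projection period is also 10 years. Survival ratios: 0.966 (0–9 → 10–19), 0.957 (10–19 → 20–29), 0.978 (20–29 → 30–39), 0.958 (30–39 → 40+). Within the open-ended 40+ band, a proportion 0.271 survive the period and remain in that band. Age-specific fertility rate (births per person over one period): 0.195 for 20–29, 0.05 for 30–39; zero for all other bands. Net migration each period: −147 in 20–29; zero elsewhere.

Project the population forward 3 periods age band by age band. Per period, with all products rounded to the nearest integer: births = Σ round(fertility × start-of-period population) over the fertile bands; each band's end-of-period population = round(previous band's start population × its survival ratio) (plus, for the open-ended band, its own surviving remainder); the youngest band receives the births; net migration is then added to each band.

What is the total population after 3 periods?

After projecting period 1:
Births: 680 × 0.195 = 133 ; 1240 × 0.05 = 62 → 195
10–19: 1140 × 0.966 = 1101
20–29: 590 × 0.957 = 565
30–39: 680 × 0.978 = 665
40+: 1240 × 0.958 + 610 × 0.271 = 1188 + 165 = 1353
Net migration: 20–29 − 147 → 418
Population now: 0–9=195, 10–19=1101, 20–29=418, 30–39=665, 40+=1353
After projecting period 2:
Births: 418 × 0.195 = 82 ; 665 × 0.05 = 33 → 115
10–19: 195 × 0.966 = 188
20–29: 1101 × 0.957 = 1054
30–39: 418 × 0.978 = 409
40+: 665 × 0.958 + 1353 × 0.271 = 637 + 367 = 1004
Net migration: 20–29 − 147 → 907
Population now: 0–9=115, 10–19=188, 20–29=907, 30–39=409, 40+=1004
After projecting period 3:
Births: 907 × 0.195 = 177 ; 409 × 0.05 = 20 → 197
10–19: 115 × 0.966 = 111
20–29: 188 × 0.957 = 180
30–39: 907 × 0.978 = 887
40+: 409 × 0.958 + 1004 × 0.271 = 392 + 272 = 664
Net migration: 20–29 − 147 → 33
Population now: 0–9=197, 10–19=111, 20–29=33, 30–39=887, 40+=664
Total after period 3: 197 + 111 + 33 + 887 + 664 = 1892

1892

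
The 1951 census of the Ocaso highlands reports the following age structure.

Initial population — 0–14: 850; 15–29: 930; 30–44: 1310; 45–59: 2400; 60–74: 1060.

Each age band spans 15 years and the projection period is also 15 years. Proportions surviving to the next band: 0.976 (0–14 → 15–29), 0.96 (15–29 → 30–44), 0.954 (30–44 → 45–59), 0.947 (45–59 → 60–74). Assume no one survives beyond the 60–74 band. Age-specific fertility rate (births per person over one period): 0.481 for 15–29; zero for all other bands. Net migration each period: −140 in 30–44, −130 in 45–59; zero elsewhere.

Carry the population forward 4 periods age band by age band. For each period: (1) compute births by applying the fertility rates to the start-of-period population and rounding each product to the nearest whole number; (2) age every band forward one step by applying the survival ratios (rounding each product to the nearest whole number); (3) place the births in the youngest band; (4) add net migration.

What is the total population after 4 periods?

Let group 1 be 0–14 through group 5 = 60–74.
— Period 1 —
Births: 930 × 0.481 = 447
Group 2: 850 × 0.976 = 830
Group 3: 930 × 0.96 = 893
Group 4: 1310 × 0.954 = 1250
Group 5: 2400 × 0.947 = 2273
Net migration: Group 3 − 140 → 753; Group 4 − 130 → 1120
End of period: [447, 830, 753, 1120, 2273]
— Period 2 —
Births: 830 × 0.481 = 399
Group 2: 447 × 0.976 = 436
Group 3: 830 × 0.96 = 797
Group 4: 753 × 0.954 = 718
Group 5: 1120 × 0.947 = 1061
Net migration: Group 3 − 140 → 657; Group 4 − 130 → 588
End of period: [399, 436, 657, 588, 1061]
— Period 3 —
Births: 436 × 0.481 = 210
Group 2: 399 × 0.976 = 389
Group 3: 436 × 0.96 = 419
Group 4: 657 × 0.954 = 627
Group 5: 588 × 0.947 = 557
Net migration: Group 3 − 140 → 279; Group 4 − 130 → 497
End of period: [210, 389, 279, 497, 557]
— Period 4 —
Births: 389 × 0.481 = 187
Group 2: 210 × 0.976 = 205
Group 3: 389 × 0.96 = 373
Group 4: 279 × 0.954 = 266
Group 5: 497 × 0.947 = 471
Net migration: Group 3 − 140 → 233; Group 4 − 130 → 136
End of period: [187, 205, 233, 136, 471]
Total after period 4: 187 + 205 + 233 + 136 + 471 = 1232

1232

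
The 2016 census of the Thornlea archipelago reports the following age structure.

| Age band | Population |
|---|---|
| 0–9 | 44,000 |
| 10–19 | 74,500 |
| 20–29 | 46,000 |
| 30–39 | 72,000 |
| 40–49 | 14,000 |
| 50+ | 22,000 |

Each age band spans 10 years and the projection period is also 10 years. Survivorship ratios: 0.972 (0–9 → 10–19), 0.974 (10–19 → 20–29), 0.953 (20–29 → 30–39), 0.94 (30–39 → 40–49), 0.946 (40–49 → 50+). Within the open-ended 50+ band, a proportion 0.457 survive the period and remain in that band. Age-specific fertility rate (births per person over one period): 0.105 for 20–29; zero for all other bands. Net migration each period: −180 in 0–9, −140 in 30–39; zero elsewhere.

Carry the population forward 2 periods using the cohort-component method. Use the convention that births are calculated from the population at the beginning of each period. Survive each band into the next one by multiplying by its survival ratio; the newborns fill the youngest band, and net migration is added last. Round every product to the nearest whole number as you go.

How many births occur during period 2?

(Groups numbered youngest = 1 to oldest = 6.)
After projecting period 1:
Births: 46000 × 0.105 = 4830
Group 2: 44000 × 0.972 = 42768
Group 3: 74500 × 0.974 = 72563
Group 4: 46000 × 0.953 = 43838
Group 5: 72000 × 0.94 = 67680
Group 6: 14000 × 0.946 + 22000 × 0.457 = 13244 + 10054 = 23298
Net migration: Group 1 − 180 → 4650; Group 4 − 140 → 43698
Population now: 0–9=4650, 10–19=42768, 20–29=72563, 30–39=43698, 40–49=67680, 50+=23298
After projecting period 2:
Births: 72563 × 0.105 = 7619
Group 2: 4650 × 0.972 = 4520
Group 3: 42768 × 0.974 = 41656
Group 4: 72563 × 0.953 = 69153
Group 5: 43698 × 0.94 = 41076
Group 6: 67680 × 0.946 + 23298 × 0.457 = 64025 + 10647 = 74672
Net migration: Group 1 − 180 → 7439; Group 4 − 140 → 69013
Population now: 0–9=7439, 10–19=4520, 20–29=41656, 30–39=69013, 40–49=41076, 50+=74672

7619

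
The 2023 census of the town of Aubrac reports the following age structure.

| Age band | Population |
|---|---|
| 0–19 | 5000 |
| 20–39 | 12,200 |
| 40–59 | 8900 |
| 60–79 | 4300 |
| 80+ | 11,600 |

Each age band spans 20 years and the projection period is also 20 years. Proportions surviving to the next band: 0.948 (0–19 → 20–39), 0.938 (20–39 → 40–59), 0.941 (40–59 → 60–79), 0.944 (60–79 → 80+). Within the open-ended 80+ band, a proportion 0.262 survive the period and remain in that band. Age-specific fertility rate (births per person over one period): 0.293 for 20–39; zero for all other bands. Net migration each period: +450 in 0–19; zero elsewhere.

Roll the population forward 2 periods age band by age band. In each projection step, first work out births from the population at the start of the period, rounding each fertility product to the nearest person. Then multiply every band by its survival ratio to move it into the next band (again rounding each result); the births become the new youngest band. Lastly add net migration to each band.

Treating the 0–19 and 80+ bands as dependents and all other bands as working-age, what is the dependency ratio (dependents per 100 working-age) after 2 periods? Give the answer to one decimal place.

61.0

[period 1]
Births: 12200 × 0.293 = 3575
20–39: 5000 × 0.948 = 4740
40–59: 12200 × 0.938 = 11444
60–79: 8900 × 0.941 = 8375
80+: 4300 × 0.944 + 11600 × 0.262 = 4059 + 3039 = 7098
Net migration: 0–19 + 450 → 4025
Giving 4025 / 4740 / 11444 / 8375 / 7098.
[period 2]
Births: 4740 × 0.293 = 1389
20–39: 4025 × 0.948 = 3816
40–59: 4740 × 0.938 = 4446
60–79: 11444 × 0.941 = 10769
80+: 8375 × 0.944 + 7098 × 0.262 = 7906 + 1860 = 9766
Net migration: 0–19 + 450 → 1839
Giving 1839 / 3816 / 4446 / 10769 / 9766.
Dependents (band 0–19 + band 80+) = 1839 + 9766 = 11605; working-age = 19031; ratio = 11605/19031 × 100 = 61.0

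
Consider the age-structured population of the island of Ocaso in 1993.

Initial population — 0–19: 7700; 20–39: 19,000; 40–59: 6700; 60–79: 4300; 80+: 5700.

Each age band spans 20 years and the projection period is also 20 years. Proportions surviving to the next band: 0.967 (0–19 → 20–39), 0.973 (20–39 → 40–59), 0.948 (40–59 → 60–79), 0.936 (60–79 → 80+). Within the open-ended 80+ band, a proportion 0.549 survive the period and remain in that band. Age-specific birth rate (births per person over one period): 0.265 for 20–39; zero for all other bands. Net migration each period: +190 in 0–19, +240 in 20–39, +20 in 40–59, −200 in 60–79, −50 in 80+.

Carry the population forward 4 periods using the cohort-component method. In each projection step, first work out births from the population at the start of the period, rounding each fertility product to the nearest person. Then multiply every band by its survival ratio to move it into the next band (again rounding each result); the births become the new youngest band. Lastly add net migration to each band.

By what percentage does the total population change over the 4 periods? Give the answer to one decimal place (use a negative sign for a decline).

Numbering the bands 1..5 from youngest to oldest:
Period 1:
Births: 19000 × 0.265 = 5035
Band 2: 7700 × 0.967 = 7446
Band 3: 19000 × 0.973 = 18487
Band 4: 6700 × 0.948 = 6352
Band 5: 4300 × 0.936 + 5700 × 0.549 = 4025 + 3129 = 7154
Net migration: Band 1 + 190 → 5225; Band 2 + 240 → 7686; Band 3 + 20 → 18507; Band 4 − 200 → 6152; Band 5 − 50 → 7104
End of period: [5225, 7686, 18507, 6152, 7104]
Period 2:
Births: 7686 × 0.265 = 2037
Band 2: 5225 × 0.967 = 5053
Band 3: 7686 × 0.973 = 7478
Band 4: 18507 × 0.948 = 17545
Band 5: 6152 × 0.936 + 7104 × 0.549 = 5758 + 3900 = 9658
Net migration: Band 1 + 190 → 2227; Band 2 + 240 → 5293; Band 3 + 20 → 7498; Band 4 − 200 → 17345; Band 5 − 50 → 9608
End of period: [2227, 5293, 7498, 17345, 9608]
Period 3:
Births: 5293 × 0.265 = 1403
Band 2: 2227 × 0.967 = 2154
Band 3: 5293 × 0.973 = 5150
Band 4: 7498 × 0.948 = 7108
Band 5: 17345 × 0.936 + 9608 × 0.549 = 16235 + 5275 = 21510
Net migration: Band 1 + 190 → 1593; Band 2 + 240 → 2394; Band 3 + 20 → 5170; Band 4 − 200 → 6908; Band 5 − 50 → 21460
End of period: [1593, 2394, 5170, 6908, 21460]
Period 4:
Births: 2394 × 0.265 = 634
Band 2: 1593 × 0.967 = 1540
Band 3: 2394 × 0.973 = 2329
Band 4: 5170 × 0.948 = 4901
Band 5: 6908 × 0.936 + 21460 × 0.549 = 6466 + 11782 = 18248
Net migration: Band 1 + 190 → 824; Band 2 + 240 → 1780; Band 3 + 20 → 2349; Band 4 − 200 → 4701; Band 5 − 50 → 18198
End of period: [824, 1780, 2349, 4701, 18198]
Total: 43400 → 27852; change = -15548; percentage change = -35.8%

-35.8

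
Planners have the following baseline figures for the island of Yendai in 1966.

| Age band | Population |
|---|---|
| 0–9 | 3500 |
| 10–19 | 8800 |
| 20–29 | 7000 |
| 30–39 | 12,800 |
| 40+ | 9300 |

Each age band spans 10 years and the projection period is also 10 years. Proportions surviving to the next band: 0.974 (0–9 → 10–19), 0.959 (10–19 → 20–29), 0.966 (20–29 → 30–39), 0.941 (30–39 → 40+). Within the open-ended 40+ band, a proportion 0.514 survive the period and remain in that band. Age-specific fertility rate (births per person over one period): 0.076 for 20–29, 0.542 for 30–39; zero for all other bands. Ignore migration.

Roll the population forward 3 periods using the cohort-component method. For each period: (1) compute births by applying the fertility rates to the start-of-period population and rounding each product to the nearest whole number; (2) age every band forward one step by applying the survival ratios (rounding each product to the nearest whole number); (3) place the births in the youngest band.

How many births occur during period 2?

Numbering the bands 1..5 from youngest to oldest:
— Period 1 —
Births: 7000 × 0.076 = 532 ; 12800 × 0.542 = 6938 → 7470
Band 2: 3500 × 0.974 = 3409
Band 3: 8800 × 0.959 = 8439
Band 4: 7000 × 0.966 = 6762
Band 5: 12800 × 0.941 + 9300 × 0.514 = 12045 + 4780 = 16825
End of period: [7470, 3409, 8439, 6762, 16825]
— Period 2 —
Births: 8439 × 0.076 = 641 ; 6762 × 0.542 = 3665 → 4306
Band 2: 7470 × 0.974 = 7276
Band 3: 3409 × 0.959 = 3269
Band 4: 8439 × 0.966 = 8152
Band 5: 6762 × 0.941 + 16825 × 0.514 = 6363 + 8648 = 15011
End of period: [4306, 7276, 3269, 8152, 15011]

4306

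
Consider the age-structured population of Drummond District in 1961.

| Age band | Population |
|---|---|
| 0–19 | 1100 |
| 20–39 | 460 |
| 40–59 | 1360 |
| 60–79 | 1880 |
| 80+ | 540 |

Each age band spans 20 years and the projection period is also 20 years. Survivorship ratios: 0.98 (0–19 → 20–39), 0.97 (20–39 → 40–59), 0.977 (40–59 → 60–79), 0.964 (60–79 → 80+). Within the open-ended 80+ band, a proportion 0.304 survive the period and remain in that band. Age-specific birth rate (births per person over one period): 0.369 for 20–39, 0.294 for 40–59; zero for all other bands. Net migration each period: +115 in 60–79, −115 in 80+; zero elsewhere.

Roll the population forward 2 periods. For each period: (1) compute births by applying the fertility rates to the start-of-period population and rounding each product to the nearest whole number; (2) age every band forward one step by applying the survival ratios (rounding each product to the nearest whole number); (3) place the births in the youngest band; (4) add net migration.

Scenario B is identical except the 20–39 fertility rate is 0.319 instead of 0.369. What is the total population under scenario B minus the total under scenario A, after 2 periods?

-77

Let group 1 be 0–19 through group 5 = 80+.
— Period 1 —
Births: 460 * 0.369 = 170, 1360 * 0.294 = 400 → total 570
Group 2: 1100 * 0.98 = 1078
Group 3: 460 * 0.97 = 446
Group 4: 1360 * 0.977 = 1329
Group 5: 1880 * 0.964 + 540 * 0.304 = 1812 + 164 = 1976
Net migration: Group 4 + 115 → 1444; Group 5 − 115 → 1861
Giving 570 / 1078 / 446 / 1444 / 1861.
— Period 2 —
Births: 1078 * 0.369 = 398, 446 * 0.294 = 131 → total 529
Group 2: 570 * 0.98 = 559
Group 3: 1078 * 0.97 = 1046
Group 4: 446 * 0.977 = 436
Group 5: 1444 * 0.964 + 1861 * 0.304 = 1392 + 566 = 1958
Net migration: Group 4 + 115 → 551; Group 5 − 115 → 1843
Giving 529 / 559 / 1046 / 551 / 1843.
Scenario A total after 2 periods: 4528
Scenario B projection —
— Period 1 —
Births: 460 * 0.319 = 147, 1360 * 0.294 = 400 → total 547
Group 2: 1100 * 0.98 = 1078
Group 3: 460 * 0.97 = 446
Group 4: 1360 * 0.977 = 1329
Group 5: 1880 * 0.964 + 540 * 0.304 = 1812 + 164 = 1976
Net migration: Group 4 + 115 → 1444; Group 5 − 115 → 1861
Giving 547 / 1078 / 446 / 1444 / 1861.
— Period 2 —
Births: 1078 * 0.319 = 344, 446 * 0.294 = 131 → total 475
Group 2: 547 * 0.98 = 536
Group 3: 1078 * 0.97 = 1046
Group 4: 446 * 0.977 = 436
Group 5: 1444 * 0.964 + 1861 * 0.304 = 1392 + 566 = 1958
Net migration: Group 4 + 115 → 551; Group 5 − 115 → 1843
Giving 475 / 536 / 1046 / 551 / 1843.
Scenario B total after 2 periods: 4451
Difference B − A = 4451 − 4528 = -77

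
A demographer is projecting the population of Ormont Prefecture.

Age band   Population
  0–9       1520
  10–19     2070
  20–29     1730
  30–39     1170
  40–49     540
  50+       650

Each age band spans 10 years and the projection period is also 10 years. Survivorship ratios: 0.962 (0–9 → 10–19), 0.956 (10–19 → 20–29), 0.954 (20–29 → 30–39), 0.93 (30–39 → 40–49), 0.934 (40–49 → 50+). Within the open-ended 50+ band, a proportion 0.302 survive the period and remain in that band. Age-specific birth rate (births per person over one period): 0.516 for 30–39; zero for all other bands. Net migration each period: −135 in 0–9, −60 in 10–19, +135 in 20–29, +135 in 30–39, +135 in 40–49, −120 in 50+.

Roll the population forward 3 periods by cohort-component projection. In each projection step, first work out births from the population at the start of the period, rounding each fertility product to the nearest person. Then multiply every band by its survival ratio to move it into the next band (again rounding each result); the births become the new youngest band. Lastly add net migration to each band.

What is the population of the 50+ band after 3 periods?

1918

After projecting period 1:
Births: 1170 × 0.516 = 604
10–19: 1520 × 0.962 = 1462
20–29: 2070 × 0.956 = 1979
30–39: 1730 × 0.954 = 1650
40–49: 1170 × 0.93 = 1088
50+: 540 × 0.934 + 650 × 0.302 = 504 + 196 = 700
Net migration: 0–9 − 135 → 469; 10–19 − 60 → 1402; 20–29 + 135 → 2114; 30–39 + 135 → 1785; 40–49 + 135 → 1223; 50+ − 120 → 580
End of period: [469, 1402, 2114, 1785, 1223, 580]
After projecting period 2:
Births: 1785 × 0.516 = 921
10–19: 469 × 0.962 = 451
20–29: 1402 × 0.956 = 1340
30–39: 2114 × 0.954 = 2017
40–49: 1785 × 0.93 = 1660
50+: 1223 × 0.934 + 580 × 0.302 = 1142 + 175 = 1317
Net migration: 0–9 − 135 → 786; 10–19 − 60 → 391; 20–29 + 135 → 1475; 30–39 + 135 → 2152; 40–49 + 135 → 1795; 50+ − 120 → 1197
End of period: [786, 391, 1475, 2152, 1795, 1197]
After projecting period 3:
Births: 2152 × 0.516 = 1110
10–19: 786 × 0.962 = 756
20–29: 391 × 0.956 = 374
30–39: 1475 × 0.954 = 1407
40–49: 2152 × 0.93 = 2001
50+: 1795 × 0.934 + 1197 × 0.302 = 1677 + 361 = 2038
Net migration: 0–9 − 135 → 975; 10–19 − 60 → 696; 20–29 + 135 → 509; 30–39 + 135 → 1542; 40–49 + 135 → 2136; 50+ − 120 → 1918
End of period: [975, 696, 509, 1542, 2136, 1918]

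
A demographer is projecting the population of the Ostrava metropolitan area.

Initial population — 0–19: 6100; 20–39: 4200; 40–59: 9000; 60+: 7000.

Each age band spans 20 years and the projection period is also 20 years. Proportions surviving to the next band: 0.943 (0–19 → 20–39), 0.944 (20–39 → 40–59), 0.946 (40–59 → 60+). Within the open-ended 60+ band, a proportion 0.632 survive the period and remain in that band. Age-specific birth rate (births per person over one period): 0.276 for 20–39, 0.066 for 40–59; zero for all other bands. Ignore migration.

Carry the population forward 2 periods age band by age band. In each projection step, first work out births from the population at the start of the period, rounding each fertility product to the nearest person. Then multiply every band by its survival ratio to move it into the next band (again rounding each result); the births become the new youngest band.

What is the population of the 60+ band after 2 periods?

Call the bands 1 to 4, youngest first.
— Period 1 —
Births: 4200 × 0.276 = 1159  |  9000 × 0.066 = 594 ⇒ total 1753
Band 2: 6100 × 0.943 = 5752
Band 3: 4200 × 0.944 = 3965
Band 4: 9000 × 0.946 + 7000 × 0.632 = 8514 + 4424 = 12938
End of period: [1753, 5752, 3965, 12938]
— Period 2 —
Births: 5752 × 0.276 = 1588  |  3965 × 0.066 = 262 ⇒ total 1850
Band 2: 1753 × 0.943 = 1653
Band 3: 5752 × 0.944 = 5430
Band 4: 3965 × 0.946 + 12938 × 0.632 = 3751 + 8177 = 11928
End of period: [1850, 1653, 5430, 11928]

11928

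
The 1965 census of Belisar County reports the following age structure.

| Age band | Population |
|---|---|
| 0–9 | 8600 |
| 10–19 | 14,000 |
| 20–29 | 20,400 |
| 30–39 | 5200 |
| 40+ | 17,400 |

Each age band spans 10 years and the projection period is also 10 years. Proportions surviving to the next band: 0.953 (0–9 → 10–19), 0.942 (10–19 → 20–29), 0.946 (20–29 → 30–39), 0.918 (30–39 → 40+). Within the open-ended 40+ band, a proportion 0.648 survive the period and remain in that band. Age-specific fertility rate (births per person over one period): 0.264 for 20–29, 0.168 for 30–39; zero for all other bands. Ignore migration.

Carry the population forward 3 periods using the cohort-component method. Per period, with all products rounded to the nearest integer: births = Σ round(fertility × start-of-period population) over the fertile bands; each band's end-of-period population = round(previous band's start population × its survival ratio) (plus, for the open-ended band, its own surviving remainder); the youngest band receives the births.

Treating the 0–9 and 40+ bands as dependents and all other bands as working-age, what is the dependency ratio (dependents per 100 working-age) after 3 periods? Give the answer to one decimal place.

174.9

— Period 1 —
Births: 20400 × 0.264 = 5386, 5200 × 0.168 = 874 → total 6260
10–19: 8600 × 0.953 = 8196
20–29: 14000 × 0.942 = 13188
30–39: 20400 × 0.946 = 19298
40+: 5200 × 0.918 + 17400 × 0.648 = 4774 + 11275 = 16049
Population now: 0–9=6260, 10–19=8196, 20–29=13188, 30–39=19298, 40+=16049
— Period 2 —
Births: 13188 × 0.264 = 3482, 19298 × 0.168 = 3242 → total 6724
10–19: 6260 × 0.953 = 5966
20–29: 8196 × 0.942 = 7721
30–39: 13188 × 0.946 = 12476
40+: 19298 × 0.918 + 16049 × 0.648 = 17716 + 10400 = 28116
Population now: 0–9=6724, 10–19=5966, 20–29=7721, 30–39=12476, 40+=28116
— Period 3 —
Births: 7721 × 0.264 = 2038, 12476 × 0.168 = 2096 → total 4134
10–19: 6724 × 0.953 = 6408
20–29: 5966 × 0.942 = 5620
30–39: 7721 × 0.946 = 7304
40+: 12476 × 0.918 + 28116 × 0.648 = 11453 + 18219 = 29672
Population now: 0–9=4134, 10–19=6408, 20–29=5620, 30–39=7304, 40+=29672
Dependents (band 0–9 + band 40+) = 4134 + 29672 = 33806; working-age = 19332; ratio = 33806/19332 × 100 = 174.9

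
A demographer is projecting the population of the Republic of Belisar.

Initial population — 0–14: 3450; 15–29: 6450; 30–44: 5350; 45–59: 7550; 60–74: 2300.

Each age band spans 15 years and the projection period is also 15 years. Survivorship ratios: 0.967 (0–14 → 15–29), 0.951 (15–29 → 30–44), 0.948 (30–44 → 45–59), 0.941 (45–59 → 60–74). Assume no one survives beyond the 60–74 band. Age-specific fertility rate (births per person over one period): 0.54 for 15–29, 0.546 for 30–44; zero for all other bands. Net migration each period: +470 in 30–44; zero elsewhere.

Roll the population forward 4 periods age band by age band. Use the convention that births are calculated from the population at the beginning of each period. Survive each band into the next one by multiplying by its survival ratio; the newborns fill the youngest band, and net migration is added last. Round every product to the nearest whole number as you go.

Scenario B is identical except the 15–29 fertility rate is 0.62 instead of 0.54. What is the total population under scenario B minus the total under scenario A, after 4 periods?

Period 1.
Births: 6450 * 0.54 = 3483  |  5350 * 0.546 = 2921 ⇒ total 6404
15–29: 3450 * 0.967 = 3336
30–44: 6450 * 0.951 = 6134
45–59: 5350 * 0.948 = 5072
60–74: 7550 * 0.941 = 7105
Net migration: 30–44 + 470 → 6604
Population now: 0–14=6404, 15–29=3336, 30–44=6604, 45–59=5072, 60–74=7105
Period 2.
Births: 3336 * 0.54 = 1801  |  6604 * 0.546 = 3606 ⇒ total 5407
15–29: 6404 * 0.967 = 6193
30–44: 3336 * 0.951 = 3173
45–59: 6604 * 0.948 = 6261
60–74: 5072 * 0.941 = 4773
Net migration: 30–44 + 470 → 3643
Population now: 0–14=5407, 15–29=6193, 30–44=3643, 45–59=6261, 60–74=4773
Period 3.
Births: 6193 * 0.54 = 3344  |  3643 * 0.546 = 1989 ⇒ total 5333
15–29: 5407 * 0.967 = 5229
30–44: 6193 * 0.951 = 5890
45–59: 3643 * 0.948 = 3454
60–74: 6261 * 0.941 = 5892
Net migration: 30–44 + 470 → 6360
Population now: 0–14=5333, 15–29=5229, 30–44=6360, 45–59=3454, 60–74=5892
Period 4.
Births: 5229 * 0.54 = 2824  |  6360 * 0.546 = 3473 ⇒ total 6297
15–29: 5333 * 0.967 = 5157
30–44: 5229 * 0.951 = 4973
45–59: 6360 * 0.948 = 6029
60–74: 3454 * 0.941 = 3250
Net migration: 30–44 + 470 → 5443
Population now: 0–14=6297, 15–29=5157, 30–44=5443, 45–59=6029, 60–74=3250
Scenario A total after 4 periods: 26176
Scenario B projection —
Period 1.
Births: 6450 * 0.62 = 3999  |  5350 * 0.546 = 2921 ⇒ total 6920
15–29: 3450 * 0.967 = 3336
30–44: 6450 * 0.951 = 6134
45–59: 5350 * 0.948 = 5072
60–74: 7550 * 0.941 = 7105
Net migration: 30–44 + 470 → 6604
Population now: 0–14=6920, 15–29=3336, 30–44=6604, 45–59=5072, 60–74=7105
Period 2.
Births: 3336 * 0.62 = 2068  |  6604 * 0.546 = 3606 ⇒ total 5674
15–29: 6920 * 0.967 = 6692
30–44: 3336 * 0.951 = 3173
45–59: 6604 * 0.948 = 6261
60–74: 5072 * 0.941 = 4773
Net migration: 30–44 + 470 → 3643
Population now: 0–14=5674, 15–29=6692, 30–44=3643, 45–59=6261, 60–74=4773
Period 3.
Births: 6692 * 0.62 = 4149  |  3643 * 0.546 = 1989 ⇒ total 6138
15–29: 5674 * 0.967 = 5487
30–44: 6692 * 0.951 = 6364
45–59: 3643 * 0.948 = 3454
60–74: 6261 * 0.941 = 5892
Net migration: 30–44 + 470 → 6834
Population now: 0–14=6138, 15–29=5487, 30–44=6834, 45–59=3454, 60–74=5892
Period 4.
Births: 5487 * 0.62 = 3402  |  6834 * 0.546 = 3731 ⇒ total 7133
15–29: 6138 * 0.967 = 5935
30–44: 5487 * 0.951 = 5218
45–59: 6834 * 0.948 = 6479
60–74: 3454 * 0.941 = 3250
Net migration: 30–44 + 470 → 5688
Population now: 0–14=7133, 15–29=5935, 30–44=5688, 45–59=6479, 60–74=3250
Scenario B total after 4 periods: 28485
Difference B − A = 28485 − 26176 = 2309

2309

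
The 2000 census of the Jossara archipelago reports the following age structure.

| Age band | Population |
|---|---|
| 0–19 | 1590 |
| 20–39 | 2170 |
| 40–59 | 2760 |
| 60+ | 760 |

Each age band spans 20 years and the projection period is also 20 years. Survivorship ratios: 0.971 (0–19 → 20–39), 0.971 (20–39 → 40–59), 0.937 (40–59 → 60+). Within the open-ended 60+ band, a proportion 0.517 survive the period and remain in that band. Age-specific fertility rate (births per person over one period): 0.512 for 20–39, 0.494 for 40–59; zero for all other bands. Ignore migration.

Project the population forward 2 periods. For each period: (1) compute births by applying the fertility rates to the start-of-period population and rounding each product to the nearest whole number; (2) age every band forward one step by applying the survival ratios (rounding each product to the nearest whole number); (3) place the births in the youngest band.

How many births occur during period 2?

[period 1]
Births: 2170 * 0.512 = 1111, 2760 * 0.494 = 1363 ⇒ total 2474
20–39: 1590 * 0.971 = 1544
40–59: 2170 * 0.971 = 2107
60+: 2760 * 0.937 + 760 * 0.517 = 2586 + 393 = 2979
Population now: 0–19=2474, 20–39=1544, 40–59=2107, 60+=2979
[period 2]
Births: 1544 * 0.512 = 791, 2107 * 0.494 = 1041 ⇒ total 1832
20–39: 2474 * 0.971 = 2402
40–59: 1544 * 0.971 = 1499
60+: 2107 * 0.937 + 2979 * 0.517 = 1974 + 1540 = 3514
Population now: 0–19=1832, 20–39=2402, 40–59=1499, 60+=3514

1832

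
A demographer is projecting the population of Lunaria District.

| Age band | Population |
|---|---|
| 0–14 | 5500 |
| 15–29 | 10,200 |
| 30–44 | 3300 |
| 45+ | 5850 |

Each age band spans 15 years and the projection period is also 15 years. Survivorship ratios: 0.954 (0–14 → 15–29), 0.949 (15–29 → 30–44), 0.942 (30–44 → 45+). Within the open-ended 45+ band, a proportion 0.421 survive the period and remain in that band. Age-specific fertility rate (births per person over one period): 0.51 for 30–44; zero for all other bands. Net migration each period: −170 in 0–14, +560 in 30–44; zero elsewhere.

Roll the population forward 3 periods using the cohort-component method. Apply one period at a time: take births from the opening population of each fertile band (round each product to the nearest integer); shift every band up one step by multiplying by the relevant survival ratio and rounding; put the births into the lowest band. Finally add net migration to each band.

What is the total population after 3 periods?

Let group 1 be 0–14 through group 4 = 45+.
Period 1.
Births: 3300 × 0.51 = 1683
Group 2: 5500 × 0.954 = 5247
Group 3: 10200 × 0.949 = 9680
Group 4: 3300 × 0.942 + 5850 × 0.421 = 3109 + 2463 = 5572
Net migration: Group 1 − 170 → 1513; Group 3 + 560 → 10240
Giving 1513 / 5247 / 10240 / 5572.
Period 2.
Births: 10240 × 0.51 = 5222
Group 2: 1513 × 0.954 = 1443
Group 3: 5247 × 0.949 = 4979
Group 4: 10240 × 0.942 + 5572 × 0.421 = 9646 + 2346 = 11992
Net migration: Group 1 − 170 → 5052; Group 3 + 560 → 5539
Giving 5052 / 1443 / 5539 / 11992.
Period 3.
Births: 5539 × 0.51 = 2825
Group 2: 5052 × 0.954 = 4820
Group 3: 1443 × 0.949 = 1369
Group 4: 5539 × 0.942 + 11992 × 0.421 = 5218 + 5049 = 10267
Net migration: Group 1 − 170 → 2655; Group 3 + 560 → 1929
Giving 2655 / 4820 / 1929 / 10267.
Total after period 3: 2655 + 4820 + 1929 + 10267 = 19671

19671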